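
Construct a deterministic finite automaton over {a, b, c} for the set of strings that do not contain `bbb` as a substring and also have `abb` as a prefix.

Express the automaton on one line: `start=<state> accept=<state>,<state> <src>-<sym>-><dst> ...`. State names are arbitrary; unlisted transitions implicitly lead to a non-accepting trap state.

Handle the two conditions separately and then intersect. The first has 4 states tracking partial matches of the forbidden pattern `bbb`; the second has 5 states tracking whether the input so far still matches the prefix `abb`. A product state is a pair (one from each), accepting exactly when both do.
An 11-state machine:
          a    b    c  
>  s0     s1   s2   s3 
   s1     s3   s4   s3 
   s2     s3   s5   s3 
   s3     s3   s2   s3 
   s4     s3   s6   s3 
   s5     s3   s7   s3 
 * s6     s8   s9   s8 
   s7     s7   s7   s7 
 * s8     s8  s10   s8 
   s9     s9   s9   s9 
 * s10    s8   s6   s8 
(> = start, * = accepting)

start=s0 accept=s6,s8,s10 s0-a->s1 s0-b->s2 s0-c->s3 s1-a->s3 s1-b->s4 s1-c->s3 s2-a->s3 s2-b->s5 s2-c->s3 s3-a->s3 s3-b->s2 s3-c->s3 s4-a->s3 s4-b->s6 s4-c->s3 s5-a->s3 s5-b->s7 s5-c->s3 s6-a->s8 s6-b->s9 s6-c->s8 s7-a->s7 s7-b->s7 s7-c->s7 s8-a->s8 s8-b->s10 s8-c->s8 s9-a->s9 s9-b->s9 s9-c->s9 s10-a->s8 s10-b->s6 s10-c->s8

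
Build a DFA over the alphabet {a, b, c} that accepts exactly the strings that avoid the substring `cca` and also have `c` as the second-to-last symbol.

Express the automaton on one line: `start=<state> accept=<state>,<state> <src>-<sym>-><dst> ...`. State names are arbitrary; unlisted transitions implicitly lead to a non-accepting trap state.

start=q0 accept=q10,q11,q12 q0-a->q1 q0-b->q2 q0-c->q3 q1-a->q4 q1-b->q5 q1-c->q6 q2-a->q7 q2-b->q8 q2-c->q9 q3-a->q10 q3-b->q11 q3-c->q12 q4-a->q4 q4-b->q5 q4-c->q6 q5-a->q7 q5-b->q8 q5-c->q9 q6-a->q10 q6-b->q11 q6-c->q12 q7-a->q4 q7-b->q5 q7-c->q6 q8-a->q7 q8-b->q8 q8-c->q9 q9-a->q10 q9-b->q11 q9-c->q12 q10-a->q4 q10-b->q5 q10-c->q6 q11-a->q7 q11-b->q8 q11-c->q9 q12-a->q13 q12-b->q11 q12-c->q12 q13-a->q14 q13-b->q15 q13-c->q16 q14-a->q14 q14-b->q15 q14-c->q16 q15-a->q17 q15-b->q18 q15-c->q19 q16-a->q13 q16-b->q20 q16-c->q21 q17-a->q14 q17-b->q15 q17-c->q16 q18-a->q17 q18-b->q18 q18-c->q19 q19-a->q13 q19-b->q20 q19-c->q21 q20-a->q17 q20-b->q18 q20-c->q19 q21-a->q13 q21-b->q20 q21-c->q21

Handle the two conditions separately and then intersect. The first has 4 states tracking partial matches of the forbidden pattern `cca`; the second has 13 states tracking the last 2 symbols read. A product state is a pair (one from each), accepting exactly when both do.
22 states suffice.
          a    b    c  
>  q0     q1   q2   q3 
   q1     q4   q5   q6 
   q2     q7   q8   q9 
   q3    q10  q11  q12 
   q4     q4   q5   q6 
   q5     q7   q8   q9 
   q6    q10  q11  q12 
   q7     q4   q5   q6 
   q8     q7   q8   q9 
   q9    q10  q11  q12 
 * q10    q4   q5   q6 
 * q11    q7   q8   q9 
 * q12   q13  q11  q12 
   q13   q14  q15  q16 
   q14   q14  q15  q16 
   q15   q17  q18  q19 
   q16   q13  q20  q21 
   q17   q14  q15  q16 
   q18   q17  q18  q19 
   q19   q13  q20  q21 
   q20   q17  q18  q19 
   q21   q13  q20  q21 
(> = start, * = accepting)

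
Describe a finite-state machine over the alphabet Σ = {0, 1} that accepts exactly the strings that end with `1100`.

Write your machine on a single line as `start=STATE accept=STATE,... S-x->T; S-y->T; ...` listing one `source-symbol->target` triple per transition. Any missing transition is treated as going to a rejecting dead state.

Remember how much of `1100` the current input suffix matches. State q0 means no match yet; q1 means the last symbol is `1`; q2 means the last 2 symbols are `11`; q3 means the last 3 symbols are `110`; q4 means the last 4 symbols are `1100`. Only q4 accepts. On a mismatch, fall back to the longest proper suffix that is still a prefix of `1100`.
With 5 states:
        0   1  
>  q0   q0  q1 
   q1   q0  q2 
   q2   q3  q2 
   q3   q4  q1 
 * q4   q0  q1 
(> = start, * = accepting)

start=q0; accept=q4; q0-0->q0; q0-1->q1; q1-0->q0; q1-1->q2; q2-0->q3; q2-1->q2; q3-0->q4; q3-1->q1; q4-0->q0; q4-1->q1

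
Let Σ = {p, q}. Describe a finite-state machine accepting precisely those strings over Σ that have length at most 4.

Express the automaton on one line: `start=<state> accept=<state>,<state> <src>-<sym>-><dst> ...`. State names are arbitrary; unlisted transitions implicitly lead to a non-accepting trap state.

start=A accept=A,B,C,D,E A-p->B A-q->B B-p->C B-q->C C-p->D C-q->D D-p->E D-q->E E-p->F E-q->F F-p->F F-q->F

We only need to distinguish lengths 0, 1, …, 4, and '>4'. Chain A → B → C → D → E → F on every symbol, with F looping. Accepting states: {A, B, C, D, E}.
With 6 states:
       p  q 
>* A   B  B 
 * B   C  C 
 * C   D  D 
 * D   E  E 
 * E   F  F 
   F   F  F 
(> = start, * = accepting)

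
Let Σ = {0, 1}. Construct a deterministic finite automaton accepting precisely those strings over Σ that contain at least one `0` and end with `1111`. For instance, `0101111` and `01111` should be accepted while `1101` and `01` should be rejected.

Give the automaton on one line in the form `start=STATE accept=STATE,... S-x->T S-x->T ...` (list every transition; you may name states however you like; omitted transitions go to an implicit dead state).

Build one automaton per condition and run them in lockstep. One (3 states) tracks the count of `0`s, saturating at 2; the other (5 states) tracks how much of the suffix `1111` has currently been matched. Each combined state is a pair, one component from each; accept when both components accept. Equivalent product states are then merged.
6 states suffice.
        0   1  
>  q0   q1  q0 
   q1   q1  q2 
   q2   q1  q3 
   q3   q1  q4 
   q4   q1  q5 
 * q5   q1  q5 
(> = start, * = accepting)

start=q0 accept=q5 q0-0->q1 q0-1->q0 q1-0->q1 q1-1->q2 q2-0->q1 q2-1->q3 q3-0->q1 q3-1->q4 q4-0->q1 q4-1->q5 q5-0->q1 q5-1->q5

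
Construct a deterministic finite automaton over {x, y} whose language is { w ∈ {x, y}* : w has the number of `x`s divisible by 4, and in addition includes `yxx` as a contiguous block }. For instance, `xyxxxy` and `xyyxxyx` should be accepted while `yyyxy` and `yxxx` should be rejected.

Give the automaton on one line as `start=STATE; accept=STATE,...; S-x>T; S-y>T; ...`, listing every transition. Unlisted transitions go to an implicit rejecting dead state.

Run two small machines in parallel and take their product. One (4 states) tracks the count of `x`s modulo 4; the other (4 states) tracks whether and how much of `yxx` has been seen. Each combined state is a pair, one component from each; accept when both components accept.
16 states suffice.
          x    y  
>  q0     q1   q2 
   q1     q3   q4 
   q2     q5   q2 
   q3     q6   q7 
   q4     q8   q4 
   q5     q9   q4 
   q6     q0  q10 
   q7    q11   q7 
   q8    q12   q7 
   q9    q12   q9 
   q10   q13  q10 
   q11   q14  q10 
   q12   q14  q12 
   q13   q15   q2 
 * q14   q15  q14 
   q15    q9  q15 
(> = start, * = accepting)

start=q0; accept=q14; q0-x>q1; q0-y>q2; q1-x>q3; q1-y>q4; q2-x>q5; q2-y>q2; q3-x>q6; q3-y>q7; q4-x>q8; q4-y>q4; q5-x>q9; q5-y>q4; q6-x>q0; q6-y>q10; q7-x>q11; q7-y>q7; q8-x>q12; q8-y>q7; q9-x>q12; q9-y>q9; q10-x>q13; q10-y>q10; q11-x>q14; q11-y>q10; q12-x>q14; q12-y>q12; q13-x>q15; q13-y>q2; q14-x>q15; q14-y>q14; q15-x>q9; q15-y>q15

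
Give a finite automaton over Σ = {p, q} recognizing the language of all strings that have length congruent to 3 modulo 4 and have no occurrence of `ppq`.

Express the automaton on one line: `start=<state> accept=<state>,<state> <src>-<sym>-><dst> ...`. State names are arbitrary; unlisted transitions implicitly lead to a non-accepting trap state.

start=s0 accept=s6,s8,s9 s0-p->s1 s0-q->s2 s1-p->s3 s1-q->s4 s2-p->s5 s2-q->s4 s3-p->s6 s3-q->s7 s4-p->s8 s4-q->s9 s5-p->s6 s5-q->s9 s6-p->s10 s6-q->s7 s7-p->s7 s7-q->s7 s8-p->s10 s8-q->s0 s9-p->s11 s9-q->s0 s10-p->s12 s10-q->s7 s11-p->s12 s11-q->s2 s12-p->s3 s12-q->s7

Build one automaton per condition and run them in lockstep. The first has 4 states tracking the input length modulo 4; the second has 4 states tracking partial matches of the forbidden pattern `ppq`. A product state is a pair (one from each), accepting exactly when both do. Minimizing collapses redundant product states.
          p    q  
>  s0     s1   s2 
   s1     s3   s4 
   s2     s5   s4 
   s3     s6   s7 
   s4     s8   s9 
   s5     s6   s9 
 * s6    s10   s7 
   s7     s7   s7 
 * s8    s10   s0 
 * s9    s11   s0 
   s10   s12   s7 
   s11   s12   s2 
   s12    s3   s7 
(> = start, * = accepting)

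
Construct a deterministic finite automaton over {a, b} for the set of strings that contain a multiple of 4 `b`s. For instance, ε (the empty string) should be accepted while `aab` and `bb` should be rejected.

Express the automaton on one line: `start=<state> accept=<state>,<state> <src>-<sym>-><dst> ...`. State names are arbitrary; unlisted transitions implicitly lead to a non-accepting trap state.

start=S0 accept=S0 S0-a->S0 S0-b->S1 S1-a->S1 S1-b->S2 S2-a->S2 S2-b->S3 S3-a->S3 S3-b->S0

The only thing that matters is how many `b`s have appeared, reduced mod 4. Use one state per residue: S0 for 0, …, S3 for 3. Reading `b` moves to the next residue; anything else stays put. S0 is accepting.
4 states suffice.
        a   b  
>* S0   S0  S1 
   S1   S1  S2 
   S2   S2  S3 
   S3   S3  S0 
(> = start, * = accepting)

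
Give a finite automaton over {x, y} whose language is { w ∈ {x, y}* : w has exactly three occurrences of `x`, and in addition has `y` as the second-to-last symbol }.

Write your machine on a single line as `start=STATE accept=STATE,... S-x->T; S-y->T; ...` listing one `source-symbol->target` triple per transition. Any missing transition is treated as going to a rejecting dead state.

Build one automaton per condition and run them in lockstep. The first has 5 states tracking the count of `x`s, saturating at 4; the second has 7 states tracking the last 2 symbols read. A product state is a pair (one from each), accepting exactly when both do. Minimizing collapses redundant product states.
A 9-state machine:
        x   y  
>  q0   q1  q0 
   q1   q2  q1 
   q2   q3  q4 
   q3   q5  q6 
   q4   q7  q4 
   q5   q5  q5 
   q6   q5  q8 
 * q7   q5  q6 
 * q8   q5  q8 
(> = start, * = accepting)

start=q0; accept=q7,q8; q0-x->q1; q0-y->q0; q1-x->q2; q1-y->q1; q2-x->q3; q2-y->q4; q3-x->q5; q3-y->q6; q4-x->q7; q4-y->q4; q5-x->q5; q5-y->q5; q6-x->q5; q6-y->q8; q7-x->q5; q7-y->q6; q8-x->q5; q8-y->q8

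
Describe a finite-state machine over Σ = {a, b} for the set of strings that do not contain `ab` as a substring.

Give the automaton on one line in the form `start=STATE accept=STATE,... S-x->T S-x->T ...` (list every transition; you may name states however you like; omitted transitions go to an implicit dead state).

This is the complement of 'contains `ab`'. Use the same substring-matching states — S0 through S2 holding how much of `ab` has just been matched — but flip the accepting set: everything except the trap S2 accepts.
A 3-state machine:
        a   b  
>* S0   S1  S0 
 * S1   S1  S2 
   S2   S2  S2 
(> = start, * = accepting)

start=S0 accept=S0,S1 S0-a->S1 S0-b->S0 S1-a->S1 S1-b->S2 S2-a->S2 S2-b->S2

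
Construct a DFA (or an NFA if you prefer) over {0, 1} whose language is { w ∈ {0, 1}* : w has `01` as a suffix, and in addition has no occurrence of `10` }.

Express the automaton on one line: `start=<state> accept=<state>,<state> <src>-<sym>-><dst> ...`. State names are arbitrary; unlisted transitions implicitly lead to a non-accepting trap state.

start=q0 accept=q3 q0-0->q1 q0-1->q2 q1-0->q1 q1-1->q3 q2-0->q2 q2-1->q2 q3-0->q2 q3-1->q2

Run two small machines in parallel and take their product. The first has 3 states tracking how much of the suffix `01` has currently been matched; the second has 3 states tracking partial matches of the forbidden pattern `10`. A product state is a pair (one from each), accepting exactly when both do. Equivalent product states are then merged.
        0   1  
>  q0   q1  q2 
   q1   q1  q3 
   q2   q2  q2 
 * q3   q2  q2 
(> = start, * = accepting)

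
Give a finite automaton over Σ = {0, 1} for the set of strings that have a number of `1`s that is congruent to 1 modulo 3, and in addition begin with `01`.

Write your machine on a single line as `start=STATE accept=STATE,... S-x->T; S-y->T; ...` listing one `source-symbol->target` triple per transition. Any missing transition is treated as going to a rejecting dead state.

Build one automaton per condition and run them in lockstep. One (3 states) tracks the count of `1`s modulo 3; the other (4 states) tracks whether the input so far still matches the prefix `01`. Each combined state is a pair, one component from each; accept when both components accept.
An 8-state machine:
        0   1  
>  q0   q1  q2 
   q1   q3  q4 
   q2   q2  q5 
   q3   q3  q2 
 * q4   q4  q6 
   q5   q5  q3 
   q6   q6  q7 
   q7   q7  q4 
(> = start, * = accepting)

start=q0; accept=q4; q0-0->q1; q0-1->q2; q1-0->q3; q1-1->q4; q2-0->q2; q2-1->q5; q3-0->q3; q3-1->q2; q4-0->q4; q4-1->q6; q5-0->q5; q5-1->q3; q6-0->q6; q6-1->q7; q7-0->q7; q7-1->q4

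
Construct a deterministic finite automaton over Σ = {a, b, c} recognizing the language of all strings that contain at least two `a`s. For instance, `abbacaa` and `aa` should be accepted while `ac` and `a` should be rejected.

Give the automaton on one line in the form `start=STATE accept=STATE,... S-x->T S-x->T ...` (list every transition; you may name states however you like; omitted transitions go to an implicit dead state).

start=q0 accept=q2,q3 q0-a->q1 q0-b->q0 q0-c->q0 q1-a->q2 q1-b->q1 q1-c->q1 q2-a->q3 q2-b->q2 q2-c->q2 q3-a->q3 q3-b->q3 q3-c->q3

Count `a`s, saturating at 3: states q0 through q2 mean 0 through 2 `a`s seen; q3 means more than 2. Each `a` increments (capped at q3); other symbols loop. Accept from {q2, q3}.
A 4-state machine:
        a   b   c  
>  q0   q1  q0  q0 
   q1   q2  q1  q1 
 * q2   q3  q2  q2 
 * q3   q3  q3  q3 
(> = start, * = accepting)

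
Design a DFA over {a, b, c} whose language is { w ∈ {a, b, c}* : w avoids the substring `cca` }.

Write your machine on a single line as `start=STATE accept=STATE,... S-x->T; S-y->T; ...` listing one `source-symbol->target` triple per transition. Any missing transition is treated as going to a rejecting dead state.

This is the complement of 'contains `cca`'. Use the same substring-matching states — s0 through s3 holding how much of `cca` has just been matched — but flip the accepting set: everything except the trap s3 accepts.
4 states suffice.
        a   b   c  
>* s0   s0  s0  s1 
 * s1   s0  s0  s2 
 * s2   s3  s0  s2 
   s3   s3  s3  s3 
(> = start, * = accepting)

start=s0; accept=s0,s1,s2; s0-a->s0; s0-b->s0; s0-c->s1; s1-a->s0; s1-b->s0; s1-c->s2; s2-a->s3; s2-b->s0; s2-c->s2; s3-a->s3; s3-b->s3; s3-c->s3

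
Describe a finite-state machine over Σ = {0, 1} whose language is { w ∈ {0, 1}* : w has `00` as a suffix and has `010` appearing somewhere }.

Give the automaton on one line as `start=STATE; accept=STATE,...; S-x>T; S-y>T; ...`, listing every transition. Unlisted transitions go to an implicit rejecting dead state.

start=q0; accept=q4; q0-0>q1; q0-1>q0; q1-0>q1; q1-1>q2; q2-0>q3; q2-1>q0; q3-0>q4; q3-1>q5; q4-0>q4; q4-1>q5; q5-0>q3; q5-1>q5

Handle the two conditions separately and then intersect. The first has 3 states tracking how much of the suffix `00` has currently been matched; the second has 4 states tracking whether and how much of `010` has been seen. A product state is a pair (one from each), accepting exactly when both do. Equivalent product states are then merged.
6 states suffice.
        0   1  
>  q0   q1  q0 
   q1   q1  q2 
   q2   q3  q0 
   q3   q4  q5 
 * q4   q4  q5 
   q5   q3  q5 
(> = start, * = accepting)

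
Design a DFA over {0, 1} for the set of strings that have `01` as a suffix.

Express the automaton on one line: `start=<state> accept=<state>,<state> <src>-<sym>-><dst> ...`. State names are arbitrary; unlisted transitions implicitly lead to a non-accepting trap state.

start=S0 accept=S2 S0-0->S1 S0-1->S0 S1-0->S1 S1-1->S2 S2-0->S1 S2-1->S0

Remember how much of `01` the current input suffix matches. State S0 means no match yet; S1 means the last symbol is `0`; S2 means the last 2 symbols are `01`. Only S2 accepts. On a mismatch, fall back to the longest proper suffix that is still a prefix of `01`.
With 3 states:
        0   1  
>  S0   S1  S0 
   S1   S1  S2 
 * S2   S1  S0 
(> = start, * = accepting)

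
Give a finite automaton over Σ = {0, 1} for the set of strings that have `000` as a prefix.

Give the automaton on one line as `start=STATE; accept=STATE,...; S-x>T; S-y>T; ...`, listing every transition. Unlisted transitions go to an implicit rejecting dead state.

Walk along `000` while the input agrees: from s0 take `0` to s1, and so on. Any deviation drops to the rejecting sink s4. Once s3 is reached the prefix is confirmed and every continuation is accepted.
        0   1  
>  s0   s1  s4 
   s1   s2  s4 
   s2   s3  s4 
 * s3   s3  s3 
   s4   s4  s4 
(> = start, * = accepting)

start=s0; accept=s3; s0-0>s1; s0-1>s4; s1-0>s2; s1-1>s4; s2-0>s3; s2-1>s4; s3-0>s3; s3-1>s3; s4-0>s4; s4-1>s4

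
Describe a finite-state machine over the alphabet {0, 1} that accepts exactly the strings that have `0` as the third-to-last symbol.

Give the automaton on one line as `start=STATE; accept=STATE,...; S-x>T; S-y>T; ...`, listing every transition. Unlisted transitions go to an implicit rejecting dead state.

Because acceptance depends on a position counted from the end, the machine has to buffer the most recent 3 symbols. Make each state the string of the last up-to-3 symbols read; on input `x` shift the window left and append `x`. Accept when the buffered window has length 3 and begins with `0`.
15 states suffice.
          0    1  
>  S0     S1   S2 
   S1     S3   S4 
   S2     S5   S6 
   S3     S7   S8 
   S4     S9  S10 
   S5    S11  S12 
   S6    S13  S14 
 * S7     S7   S8 
 * S8     S9  S10 
 * S9    S11  S12 
 * S10   S13  S14 
   S11    S7   S8 
   S12    S9  S10 
   S13   S11  S12 
   S14   S13  S14 
(> = start, * = accepting)

start=S0; accept=S7,S8,S9,S10; S0-0>S1; S0-1>S2; S1-0>S3; S1-1>S4; S2-0>S5; S2-1>S6; S3-0>S7; S3-1>S8; S4-0>S9; S4-1>S10; S5-0>S11; S5-1>S12; S6-0>S13; S6-1>S14; S7-0>S7; S7-1>S8; S8-0>S9; S8-1>S10; S9-0>S11; S9-1>S12; S10-0>S13; S10-1>S14; S11-0>S7; S11-1>S8; S12-0>S9; S12-1>S10; S13-0>S11; S13-1>S12; S14-0>S13; S14-1>S14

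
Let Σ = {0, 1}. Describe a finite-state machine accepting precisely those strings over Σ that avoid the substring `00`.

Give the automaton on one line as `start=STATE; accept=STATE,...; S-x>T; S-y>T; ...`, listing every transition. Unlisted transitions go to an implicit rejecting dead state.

Track partial matches of the forbidden pattern `00`. State C is a dead state reached once `00` has occurred; every other state accepts. A means no part of `00` is currently matched.
3 states suffice.
       0  1 
>* A   B  A 
 * B   C  A 
   C   C  C 
(> = start, * = accepting)

start=A; accept=A,B; A-0>B; A-1>A; B-0>C; B-1>A; C-0>C; C-1>C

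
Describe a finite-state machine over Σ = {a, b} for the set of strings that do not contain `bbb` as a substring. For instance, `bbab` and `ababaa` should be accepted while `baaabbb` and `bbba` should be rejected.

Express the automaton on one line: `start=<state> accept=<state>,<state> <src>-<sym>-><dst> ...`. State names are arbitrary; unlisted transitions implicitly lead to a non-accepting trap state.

This is the complement of 'contains `bbb`'. Use the same substring-matching states — S0 through S3 holding how much of `bbb` has just been matched — but flip the accepting set: everything except the trap S3 accepts.
4 states suffice.
        a   b  
>* S0   S0  S1 
 * S1   S0  S2 
 * S2   S0  S3 
   S3   S3  S3 
(> = start, * = accepting)

start=S0 accept=S0,S1,S2 S0-a->S0 S0-b->S1 S1-a->S0 S1-b->S2 S2-a->S0 S2-b->S3 S3-a->S3 S3-b->S3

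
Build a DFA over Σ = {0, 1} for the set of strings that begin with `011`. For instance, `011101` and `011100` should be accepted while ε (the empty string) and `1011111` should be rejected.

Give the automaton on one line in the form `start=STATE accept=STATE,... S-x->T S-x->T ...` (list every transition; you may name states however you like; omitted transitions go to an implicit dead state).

start=s0 accept=s3 s0-0->s1 s0-1->s4 s1-0->s4 s1-1->s2 s2-0->s4 s2-1->s3 s3-0->s3 s3-1->s3 s4-0->s4 s4-1->s4

Check the first 3 symbols one by one: s0 through s2 record how many have matched `011` so far; any wrong symbol goes to the dead state s4. After all 3 match we enter the accepting sink s3.
A 5-state machine:
        0   1  
>  s0   s1  s4 
   s1   s4  s2 
   s2   s4  s3 
 * s3   s3  s3 
   s4   s4  s4 
(> = start, * = accepting)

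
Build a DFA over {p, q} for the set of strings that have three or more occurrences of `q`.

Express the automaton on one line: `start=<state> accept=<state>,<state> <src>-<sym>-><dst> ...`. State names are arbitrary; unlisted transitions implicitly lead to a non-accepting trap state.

start=s0 accept=s3,s4 s0-p->s0 s0-q->s1 s1-p->s1 s1-q->s2 s2-p->s2 s2-q->s3 s3-p->s3 s3-q->s4 s4-p->s4 s4-q->s4

Count `q`s, saturating at 4: states s0 through s3 mean 0 through 3 `q`s seen; s4 means more than 3. Each `q` increments (capped at s4); other symbols loop. Accept from {s3, s4}.
With 5 states:
        p   q  
>  s0   s0  s1 
   s1   s1  s2 
   s2   s2  s3 
 * s3   s3  s4 
 * s4   s4  s4 
(> = start, * = accepting)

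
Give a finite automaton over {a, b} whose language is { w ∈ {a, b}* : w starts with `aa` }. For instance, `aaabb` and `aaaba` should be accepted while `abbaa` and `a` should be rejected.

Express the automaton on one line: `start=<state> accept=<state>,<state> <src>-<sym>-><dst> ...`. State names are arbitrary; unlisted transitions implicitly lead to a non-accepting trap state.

Walk along `aa` while the input agrees: from S0 take `a` to S1, and so on. Any deviation drops to the rejecting sink S3. Once S2 is reached the prefix is confirmed and every continuation is accepted.
With 4 states:
        a   b  
>  S0   S1  S3 
   S1   S2  S3 
 * S2   S2  S2 
   S3   S3  S3 
(> = start, * = accepting)

start=S0 accept=S2 S0-a->S1 S0-b->S3 S1-a->S2 S1-b->S3 S2-a->S2 S2-b->S2 S3-a->S3 S3-b->S3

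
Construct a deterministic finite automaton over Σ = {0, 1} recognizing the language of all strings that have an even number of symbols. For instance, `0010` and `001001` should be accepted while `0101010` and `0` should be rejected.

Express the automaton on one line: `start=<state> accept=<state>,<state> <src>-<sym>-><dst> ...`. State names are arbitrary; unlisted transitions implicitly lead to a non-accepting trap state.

start=q0 accept=q0 q0-0->q1 q0-1->q1 q1-0->q0 q1-1->q0

Only the length mod 2 matters, so use a 2-cycle: from any state, every input symbol moves to the next state, wrapping q1 back to q0. Mark q0 accepting.
A 2-state machine:
        0   1  
>* q0   q1  q1 
   q1   q0  q0 
(> = start, * = accepting)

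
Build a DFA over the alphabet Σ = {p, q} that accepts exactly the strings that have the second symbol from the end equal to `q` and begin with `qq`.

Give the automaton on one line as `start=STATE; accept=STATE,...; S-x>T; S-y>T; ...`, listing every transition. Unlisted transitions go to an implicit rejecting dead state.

start=s0; accept=s6,s8; s0-p>s1; s0-q>s2; s1-p>s3; s1-q>s4; s2-p>s5; s2-q>s6; s3-p>s3; s3-q>s4; s4-p>s5; s4-q>s7; s5-p>s3; s5-q>s4; s6-p>s8; s6-q>s6; s7-p>s5; s7-q>s7; s8-p>s9; s8-q>s10; s9-p>s9; s9-q>s10; s10-p>s8; s10-q>s6

Handle the two conditions separately and then intersect. The first has 7 states tracking the last 2 symbols read; the second has 4 states tracking whether the input so far still matches the prefix `qq`. A product state is a pair (one from each), accepting exactly when both do.
With 11 states:
          p    q  
>  s0     s1   s2 
   s1     s3   s4 
   s2     s5   s6 
   s3     s3   s4 
   s4     s5   s7 
   s5     s3   s4 
 * s6     s8   s6 
   s7     s5   s7 
 * s8     s9  s10 
   s9     s9  s10 
   s10    s8   s6 
(> = start, * = accepting)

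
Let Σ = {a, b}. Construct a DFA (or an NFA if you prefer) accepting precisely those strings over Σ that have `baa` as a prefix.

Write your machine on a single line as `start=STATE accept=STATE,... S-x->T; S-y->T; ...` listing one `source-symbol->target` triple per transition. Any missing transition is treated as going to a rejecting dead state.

start=q0; accept=q3; q0-a->q4; q0-b->q1; q1-a->q2; q1-b->q4; q2-a->q3; q2-b->q4; q3-a->q3; q3-b->q3; q4-a->q4; q4-b->q4

Walk along `baa` while the input agrees: from q0 take `b` to q1, and so on. Any deviation drops to the rejecting sink q4. Once q3 is reached the prefix is confirmed and every continuation is accepted.
With 5 states:
        a   b  
>  q0   q4  q1 
   q1   q2  q4 
   q2   q3  q4 
 * q3   q3  q3 
   q4   q4  q4 
(> = start, * = accepting)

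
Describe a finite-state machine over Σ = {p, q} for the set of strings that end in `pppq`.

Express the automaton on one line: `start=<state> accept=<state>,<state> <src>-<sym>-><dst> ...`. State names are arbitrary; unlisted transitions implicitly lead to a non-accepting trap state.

start=A accept=E A-p->B A-q->A B-p->C B-q->A C-p->D C-q->A D-p->D D-q->E E-p->B E-q->A

Remember how much of `pppq` the current input suffix matches. State A means no match yet; B means the last symbol is `p`; C means the last 2 symbols are `pp`; D means the last 3 symbols are `ppp`; E means the last 4 symbols are `pppq`. Only E accepts. On a mismatch, fall back to the longest proper suffix that is still a prefix of `pppq`.
       p  q 
>  A   B  A 
   B   C  A 
   C   D  A 
   D   D  E 
 * E   B  A 
(> = start, * = accepting)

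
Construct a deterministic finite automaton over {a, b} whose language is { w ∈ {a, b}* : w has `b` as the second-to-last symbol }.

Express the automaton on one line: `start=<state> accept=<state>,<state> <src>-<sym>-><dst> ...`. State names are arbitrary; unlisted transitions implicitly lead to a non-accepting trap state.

start=q0 accept=q5,q6 q0-a->q1 q0-b->q2 q1-a->q3 q1-b->q4 q2-a->q5 q2-b->q6 q3-a->q3 q3-b->q4 q4-a->q5 q4-b->q6 q5-a->q3 q5-b->q4 q6-a->q5 q6-b->q6

Because acceptance depends on a position counted from the end, the machine has to buffer the most recent 2 symbols. Make each state the string of the last up-to-2 symbols read; on input `x` shift the window left and append `x`. Accept when the buffered window has length 2 and begins with `b`.
With 7 states:
        a   b  
>  q0   q1  q2 
   q1   q3  q4 
   q2   q5  q6 
   q3   q3  q4 
   q4   q5  q6 
 * q5   q3  q4 
 * q6   q5  q6 
(> = start, * = accepting)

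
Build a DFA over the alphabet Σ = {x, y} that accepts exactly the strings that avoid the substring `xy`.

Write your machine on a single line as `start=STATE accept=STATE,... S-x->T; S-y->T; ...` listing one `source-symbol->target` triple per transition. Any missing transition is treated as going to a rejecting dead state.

Track partial matches of the forbidden pattern `xy`. State S2 is a dead state reached once `xy` has occurred; every other state accepts. S0 means no part of `xy` is currently matched.
A 3-state machine:
        x   y  
>* S0   S1  S0 
 * S1   S1  S2 
   S2   S2  S2 
(> = start, * = accepting)

start=S0; accept=S0,S1; S0-x->S1; S0-y->S0; S1-x->S1; S1-y->S2; S2-x->S2; S2-y->S2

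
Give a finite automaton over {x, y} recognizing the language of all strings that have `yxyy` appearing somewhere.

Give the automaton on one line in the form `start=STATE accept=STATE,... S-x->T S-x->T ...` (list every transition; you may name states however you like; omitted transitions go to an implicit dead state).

start=q0 accept=q4 q0-x->q0 q0-y->q1 q1-x->q2 q1-y->q1 q2-x->q0 q2-y->q3 q3-x->q2 q3-y->q4 q4-x->q4 q4-y->q4

Track how much of `yxyy` has been matched so far: state q0 is no progress, q4 is the absorbing accept state reached once `yxyy` has occurred. Intermediate states record partial matches; on a mismatch, fall back to the longest reusable overlap.
        x   y  
>  q0   q0  q1 
   q1   q2  q1 
   q2   q0  q3 
   q3   q2  q4 
 * q4   q4  q4 
(> = start, * = accepting)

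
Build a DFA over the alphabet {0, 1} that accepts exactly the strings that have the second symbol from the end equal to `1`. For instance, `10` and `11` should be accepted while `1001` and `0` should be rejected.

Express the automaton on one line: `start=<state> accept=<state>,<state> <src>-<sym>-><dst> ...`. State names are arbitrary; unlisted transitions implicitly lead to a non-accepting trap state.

start=s0 accept=s5,s6 s0-0->s1 s0-1->s2 s1-0->s3 s1-1->s4 s2-0->s5 s2-1->s6 s3-0->s3 s3-1->s4 s4-0->s5 s4-1->s6 s5-0->s3 s5-1->s4 s6-0->s5 s6-1->s6

Because acceptance depends on a position counted from the end, the machine has to buffer the most recent 2 symbols. Make each state the string of the last up-to-2 symbols read; on input `x` shift the window left and append `x`. Accept when the buffered window has length 2 and begins with `1`.
        0   1  
>  s0   s1  s2 
   s1   s3  s4 
   s2   s5  s6 
   s3   s3  s4 
   s4   s5  s6 
 * s5   s3  s4 
 * s6   s5  s6 
(> = start, * = accepting)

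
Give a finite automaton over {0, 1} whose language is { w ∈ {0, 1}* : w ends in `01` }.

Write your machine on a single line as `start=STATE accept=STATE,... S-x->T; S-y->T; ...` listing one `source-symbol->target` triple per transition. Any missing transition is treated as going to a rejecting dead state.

start=q0; accept=q2; q0-0->q1; q0-1->q0; q1-0->q1; q1-1->q2; q2-0->q1; q2-1->q0

Let each state record the length of the longest suffix of the input read so far that is also a prefix of `01`. q1 means the last symbol is `0`; q2 means the last 2 symbols are `01`. Accept only at q2, where the string currently ends in `01`.
With 3 states:
        0   1  
>  q0   q1  q0 
   q1   q1  q2 
 * q2   q1  q0 
(> = start, * = accepting)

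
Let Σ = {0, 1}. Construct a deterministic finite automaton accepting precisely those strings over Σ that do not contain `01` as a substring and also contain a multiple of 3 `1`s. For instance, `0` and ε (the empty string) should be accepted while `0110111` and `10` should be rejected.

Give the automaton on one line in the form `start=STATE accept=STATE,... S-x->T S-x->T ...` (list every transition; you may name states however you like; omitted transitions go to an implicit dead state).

start=S0 accept=S0,S1 S0-0->S1 S0-1->S2 S1-0->S1 S1-1->S3 S2-0->S4 S2-1->S5 S3-0->S3 S3-1->S6 S4-0->S4 S4-1->S6 S5-0->S7 S5-1->S0 S6-0->S6 S6-1->S8 S7-0->S7 S7-1->S8 S8-0->S8 S8-1->S3

Run two small machines in parallel and take their product. The first has 3 states tracking partial matches of the forbidden pattern `01`; the second has 3 states tracking the count of `1`s modulo 3. A product state is a pair (one from each), accepting exactly when both do.
With 9 states:
        0   1  
>* S0   S1  S2 
 * S1   S1  S3 
   S2   S4  S5 
   S3   S3  S6 
   S4   S4  S6 
   S5   S7  S0 
   S6   S6  S8 
   S7   S7  S8 
   S8   S8  S3 
(> = start, * = accepting)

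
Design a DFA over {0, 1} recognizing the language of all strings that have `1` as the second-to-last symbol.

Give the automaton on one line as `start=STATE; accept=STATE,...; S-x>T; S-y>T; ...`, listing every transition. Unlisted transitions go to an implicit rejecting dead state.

Because acceptance depends on a position counted from the end, the machine has to buffer the most recent 2 symbols. Make each state the string of the last up-to-2 symbols read; on input `x` shift the window left and append `x`. Accept when the buffered window has length 2 and begins with `1`.
A 7-state machine:
        0   1  
>  q0   q1  q2 
   q1   q3  q4 
   q2   q5  q6 
   q3   q3  q4 
   q4   q5  q6 
 * q5   q3  q4 
 * q6   q5  q6 
(> = start, * = accepting)

start=q0; accept=q5,q6; q0-0>q1; q0-1>q2; q1-0>q3; q1-1>q4; q2-0>q5; q2-1>q6; q3-0>q3; q3-1>q4; q4-0>q5; q4-1>q6; q5-0>q3; q5-1>q4; q6-0>q5; q6-1>q6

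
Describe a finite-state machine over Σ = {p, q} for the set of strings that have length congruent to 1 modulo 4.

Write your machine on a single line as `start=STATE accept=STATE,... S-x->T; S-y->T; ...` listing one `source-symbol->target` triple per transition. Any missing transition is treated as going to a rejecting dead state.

start=S0; accept=S1; S0-p->S1; S0-q->S1; S1-p->S2; S1-q->S2; S2-p->S3; S2-q->S3; S3-p->S0; S3-q->S0

Only the length mod 4 matters, so use a 4-cycle: from any state, every input symbol moves to the next state, wrapping S3 back to S0. Mark S1 accepting.
With 4 states:
        p   q  
>  S0   S1  S1 
 * S1   S2  S2 
   S2   S3  S3 
   S3   S0  S0 
(> = start, * = accepting)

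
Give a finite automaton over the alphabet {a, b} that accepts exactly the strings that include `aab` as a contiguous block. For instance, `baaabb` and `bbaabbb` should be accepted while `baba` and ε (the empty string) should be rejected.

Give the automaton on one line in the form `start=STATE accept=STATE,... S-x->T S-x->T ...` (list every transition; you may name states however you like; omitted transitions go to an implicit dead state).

start=S0 accept=S3 S0-a->S1 S0-b->S0 S1-a->S2 S1-b->S0 S2-a->S2 S2-b->S3 S3-a->S3 S3-b->S3

Track how much of `aab` has been matched so far: state S0 is no progress, S3 is the absorbing accept state reached once `aab` has occurred. Intermediate states record partial matches; on a mismatch, fall back to the longest reusable overlap.
4 states suffice.
        a   b  
>  S0   S1  S0 
   S1   S2  S0 
   S2   S2  S3 
 * S3   S3  S3 
(> = start, * = accepting)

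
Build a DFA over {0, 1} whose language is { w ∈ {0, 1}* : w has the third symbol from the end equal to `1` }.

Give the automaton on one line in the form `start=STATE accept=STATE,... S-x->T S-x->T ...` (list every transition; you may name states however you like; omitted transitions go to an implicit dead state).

Because acceptance depends on a position counted from the end, the machine has to buffer the most recent 3 symbols. Make each state the string of the last up-to-3 symbols read; on input `x` shift the window left and append `x`. Accept when the buffered window has length 3 and begins with `1`.
          0    1  
>  S0     S1   S2 
   S1     S3   S4 
   S2     S5   S6 
   S3     S7   S8 
   S4     S9  S10 
   S5    S11  S12 
   S6    S13  S14 
   S7     S7   S8 
   S8     S9  S10 
   S9    S11  S12 
   S10   S13  S14 
 * S11    S7   S8 
 * S12    S9  S10 
 * S13   S11  S12 
 * S14   S13  S14 
(> = start, * = accepting)

start=S0 accept=S11,S12,S13,S14 S0-0->S1 S0-1->S2 S1-0->S3 S1-1->S4 S2-0->S5 S2-1->S6 S3-0->S7 S3-1->S8 S4-0->S9 S4-1->S10 S5-0->S11 S5-1->S12 S6-0->S13 S6-1->S14 S7-0->S7 S7-1->S8 S8-0->S9 S8-1->S10 S9-0->S11 S9-1->S12 S10-0->S13 S10-1->S14 S11-0->S7 S11-1->S8 S12-0->S9 S12-1->S10 S13-0->S11 S13-1->S12 S14-0->S13 S14-1->S14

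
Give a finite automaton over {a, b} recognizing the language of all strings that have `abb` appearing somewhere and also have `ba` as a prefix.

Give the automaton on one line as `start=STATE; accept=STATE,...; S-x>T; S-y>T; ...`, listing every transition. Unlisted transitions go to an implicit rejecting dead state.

Build one automaton per condition and run them in lockstep. One (4 states) tracks whether and how much of `abb` has been seen; the other (4 states) tracks whether the input so far still matches the prefix `ba`. Each combined state is a pair, one component from each; accept when both components accept.
9 states suffice.
        a   b  
>  S0   S1  S2 
   S1   S1  S3 
   S2   S4  S5 
   S3   S1  S6 
   S4   S4  S7 
   S5   S1  S5 
   S6   S6  S6 
   S7   S4  S8 
 * S8   S8  S8 
(> = start, * = accepting)

start=S0; accept=S8; S0-a>S1; S0-b>S2; S1-a>S1; S1-b>S3; S2-a>S4; S2-b>S5; S3-a>S1; S3-b>S6; S4-a>S4; S4-b>S7; S5-a>S1; S5-b>S5; S6-a>S6; S6-b>S6; S7-a>S4; S7-b>S8; S8-a>S8; S8-b>S8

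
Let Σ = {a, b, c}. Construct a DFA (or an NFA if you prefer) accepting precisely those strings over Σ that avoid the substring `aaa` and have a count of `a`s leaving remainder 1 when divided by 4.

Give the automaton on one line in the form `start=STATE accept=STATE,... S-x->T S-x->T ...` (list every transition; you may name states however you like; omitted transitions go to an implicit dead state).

start=q0 accept=q1,q3,q12 q0-a->q1 q0-b->q0 q0-c->q0 q1-a->q2 q1-b->q3 q1-c->q3 q2-a->q4 q2-b->q5 q2-c->q5 q3-a->q6 q3-b->q3 q3-c->q3 q4-a->q4 q4-b->q4 q4-c->q4 q5-a->q7 q5-b->q5 q5-c->q5 q6-a->q8 q6-b->q5 q6-c->q5 q7-a->q9 q7-b->q10 q7-c->q10 q8-a->q4 q8-b->q10 q8-c->q10 q9-a->q4 q9-b->q0 q9-c->q0 q10-a->q11 q10-b->q10 q10-c->q10 q11-a->q12 q11-b->q0 q11-c->q0 q12-a->q4 q12-b->q3 q12-c->q3

Handle the two conditions separately and then intersect. One (4 states) tracks partial matches of the forbidden pattern `aaa`; the other (4 states) tracks the count of `a`s modulo 4. Each combined state is a pair, one component from each; accept when both components accept. Equivalent product states are then merged.
With 13 states:
          a    b    c  
>  q0     q1   q0   q0 
 * q1     q2   q3   q3 
   q2     q4   q5   q5 
 * q3     q6   q3   q3 
   q4     q4   q4   q4 
   q5     q7   q5   q5 
   q6     q8   q5   q5 
   q7     q9  q10  q10 
   q8     q4  q10  q10 
   q9     q4   q0   q0 
   q10   q11  q10  q10 
   q11   q12   q0   q0 
 * q12    q4   q3   q3 
(> = start, * = accepting)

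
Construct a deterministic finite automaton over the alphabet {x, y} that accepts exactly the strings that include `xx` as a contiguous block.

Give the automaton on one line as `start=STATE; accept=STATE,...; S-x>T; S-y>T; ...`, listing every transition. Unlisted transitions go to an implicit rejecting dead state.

States q0..q1 record the length of the longest prefix of `xx` that matches the current input suffix. Reaching q2 means `xx` has been seen, and we stay there forever. Accept from q2.
3 states suffice.
        x   y  
>  q0   q1  q0 
   q1   q2  q0 
 * q2   q2  q2 
(> = start, * = accepting)

start=q0; accept=q2; q0-x>q1; q0-y>q0; q1-x>q2; q1-y>q0; q2-x>q2; q2-y>q2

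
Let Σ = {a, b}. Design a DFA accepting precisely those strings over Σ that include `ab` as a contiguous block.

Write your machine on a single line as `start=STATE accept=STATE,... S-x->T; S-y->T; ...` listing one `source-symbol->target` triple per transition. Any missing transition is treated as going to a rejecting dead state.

start=q0; accept=q2; q0-a->q1; q0-b->q0; q1-a->q1; q1-b->q2; q2-a->q2; q2-b->q2

Track how much of `ab` has been matched so far: state q0 is no progress, q2 is the absorbing accept state reached once `ab` has occurred. Intermediate states record partial matches; on a mismatch, fall back to the longest reusable overlap.
With 3 states:
        a   b  
>  q0   q1  q0 
   q1   q1  q2 
 * q2   q2  q2 
(> = start, * = accepting)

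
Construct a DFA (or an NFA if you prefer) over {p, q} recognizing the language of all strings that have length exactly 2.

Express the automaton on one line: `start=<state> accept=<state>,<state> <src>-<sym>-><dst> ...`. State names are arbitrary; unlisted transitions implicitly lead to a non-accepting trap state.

We only need to distinguish lengths 0, 1, …, 2, and '>2'. Chain A → B → C → D on every symbol, with D looping. Accepting states: {C}.
With 4 states:
       p  q 
>  A   B  B 
   B   C  C 
 * C   D  D 
   D   D  D 
(> = start, * = accepting)

start=A accept=C A-p->B A-q->B B-p->C B-q->C C-p->D C-q->D D-p->D D-q->D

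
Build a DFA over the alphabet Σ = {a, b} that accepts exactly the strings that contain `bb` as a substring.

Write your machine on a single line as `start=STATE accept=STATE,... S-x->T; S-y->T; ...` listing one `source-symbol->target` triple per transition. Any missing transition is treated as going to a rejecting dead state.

start=S0; accept=S2; S0-a->S0; S0-b->S1; S1-a->S0; S1-b->S2; S2-a->S2; S2-b->S2

Track how much of `bb` has been matched so far: state S0 is no progress, S2 is the absorbing accept state reached once `bb` has occurred. Intermediate states record partial matches; on a mismatch, fall back to the longest reusable overlap.
        a   b  
>  S0   S0  S1 
   S1   S0  S2 
 * S2   S2  S2 
(> = start, * = accepting)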